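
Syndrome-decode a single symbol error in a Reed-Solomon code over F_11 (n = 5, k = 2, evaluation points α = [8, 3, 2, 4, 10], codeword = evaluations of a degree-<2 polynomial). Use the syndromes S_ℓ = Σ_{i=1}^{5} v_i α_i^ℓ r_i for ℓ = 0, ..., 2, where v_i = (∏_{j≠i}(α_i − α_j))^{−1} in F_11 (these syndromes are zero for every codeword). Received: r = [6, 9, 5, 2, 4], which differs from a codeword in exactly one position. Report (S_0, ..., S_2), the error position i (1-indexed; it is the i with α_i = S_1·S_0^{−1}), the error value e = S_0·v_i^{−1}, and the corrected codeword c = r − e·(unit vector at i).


S = (5, 7, 1), error at position 1, error magnitude e = 10, c = [7, 9, 5, 2, 4].

Step 1: column multipliers v_i = (∏_{j≠i}(α_i − α_j))^{−1} mod 11.
  i = 1 (α = 8): (8−3)(8−2)(8−4)(8−10) = 5·6·4·(−2) = −240 ≡ 2, so v_1 = 2^{−1} = 6 (mod 11).
  i = 2 (α = 3): (3−8)(3−2)(3−4)(3−10) = (−5)·1·(−1)·(−7) = −35 ≡ 9, so v_2 = 9^{−1} = 5 (mod 11).
  i = 3 (α = 2): (2−8)(2−3)(2−4)(2−10) = (−6)·(−1)·(−2)·(−8) = 96 ≡ 8, so v_3 = 8^{−1} = 7 (mod 11).
  i = 4 (α = 4): (4−8)(4−3)(4−2)(4−10) = (−4)·1·2·(−6) = 48 ≡ 4, so v_4 = 4^{−1} = 3 (mod 11).
  i = 5 (α = 10): (10−8)(10−3)(10−2)(10−4) = 2·7·8·6 = 672 ≡ 1, so v_5 = 1^{−1} = 1 (mod 11).
  v = [6, 5, 7, 3, 1].
Step 2: syndromes of r = [6, 9, 5, 2, 4] (all sums mod 11).
  S_0 = Σ v_i r_i = 6·6 + 5·9 + 7·5 + 3·2 + 1·4 = 126 ≡ 5.
  S_1 = Σ v_i α_i r_i = 6·8·6 + 5·3·9 + 7·2·5 + 3·4·2 + 1·10·4 = 557 ≡ 7.
  α_i^2 mod 11 = [9, 9, 4, 5, 1].
  S_2 = Σ v_i α_i^2 r_i = 6·9·6 + 5·9·9 + 7·4·5 + 3·5·2 + 1·1·4 = 903 ≡ 1.
  S = (5, 7, 1) ≠ 0, so r is not a codeword (an error is present).
Step 3: locate the error. For a single error e at position i, S_ℓ = v_i·e·α_i^ℓ, so α_err = S_1/S_0.
  S_0^{−1} = 5^{−1} = 9 (mod 11), so α_err = 7·9 = 63 ≡ 8 = α_1. Error position i = 1.
  Consistency check: S_2/S_1 = 1·8 = 8 ≡ 8 = α_err ✓ (single-error assumption holds).
Step 4: error magnitude e = S_0/v_1 = S_0·∏_{j≠1}(α_1 − α_j) = 5·2 = 10 ≡ 10 (mod 11).
Step 5: correct position 1: c_1 = r_1 − e = 6 − 10 ≡ 7 (mod 11). Hence c = [7, 9, 5, 2, 4].
  Check: interpolating c through the α_i gives m(x) = 8 + 4·x (degree < 2) with m(α_i) = c_i for every i, so c is indeed a codeword.


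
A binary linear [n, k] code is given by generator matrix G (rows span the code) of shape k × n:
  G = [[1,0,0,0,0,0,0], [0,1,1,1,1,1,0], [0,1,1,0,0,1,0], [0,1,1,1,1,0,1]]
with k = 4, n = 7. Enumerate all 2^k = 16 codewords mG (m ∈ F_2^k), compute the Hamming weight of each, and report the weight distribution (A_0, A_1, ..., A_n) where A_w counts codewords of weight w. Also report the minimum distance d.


Weight distribution: A_0 = 1, A_1 = 1, A_2 = 2, A_3 = 4, A_4 = 3, A_5 = 3, A_6 = 2. Minimum distance d = 1.

Enumerate all 2^4 = 16 messages m ∈ F_2^4.
For each, compute codeword c = mG in F_2^7, then tally its weight.
  m = 0000 → c = 0000000, weight = 0.
  m = 1000 → c = 1000000, weight = 1.
  m = 0100 → c = 0111110, weight = 5.
  m = 1100 → c = 1111110, weight = 6.
  m = 0010 → c = 0110010, weight = 3.
  m = 1010 → c = 1110010, weight = 4.
  m = 0110 → c = 0001100, weight = 2.
  m = 1110 → c = 1001100, weight = 3.
  m = 0001 → c = 0111101, weight = 5.
  m = 1001 → c = 1111101, weight = 6.
  m = 0101 → c = 0000011, weight = 2.
  m = 1101 → c = 1000011, weight = 3.
  m = 0011 → c = 0001111, weight = 4.
  m = 1011 → c = 1001111, weight = 5.
  m = 0111 → c = 0110001, weight = 3.
  m = 1111 → c = 1110001, weight = 4.
Tally weights:
  weight 0: 1 codewords.
  weight 1: 1 codewords.
  weight 2: 2 codewords.
  weight 3: 4 codewords.
  weight 4: 3 codewords.
  weight 5: 3 codewords.
  weight 6: 2 codewords.
Minimum distance d = smallest w > 0 with A_w > 0 = 1.
Sanity: Σ A_w = 16 = 2^4 = 16 ✓.


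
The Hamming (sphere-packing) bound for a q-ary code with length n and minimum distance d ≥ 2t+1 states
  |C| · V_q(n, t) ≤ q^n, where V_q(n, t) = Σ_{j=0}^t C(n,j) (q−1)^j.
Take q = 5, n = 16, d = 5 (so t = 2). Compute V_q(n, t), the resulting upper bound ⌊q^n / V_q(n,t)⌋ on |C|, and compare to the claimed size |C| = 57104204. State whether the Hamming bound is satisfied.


V_q(n, t) = 1985, q^n = 152587890625, Hamming bound = 76870473, |C| = 57104204 ≤ bound (satisfied).

Step 1: Compute V_q(n, t) = Σ_{j=0}^2 C(n, j) (q−1)^j.
  j = 0: C(16,0)·(4)^0 = 1·1 = 1.
  j = 1: C(16,1)·(4)^1 = 16·4 = 64.
  j = 2: C(16,2)·(4)^2 = 120·16 = 1920.
  V_q(n, t) = 1 + 64 + 1920 = 1985.
Step 2: q^n = 5^16 = 152587890625.
Step 3: Hamming bound ⌊q^n / V_q(n,t)⌋ = ⌊152587890625/1985⌋ = 76870473.
Step 4: Compare |C| = 57104204 to 76870473: satisfied.
The claimed |C| lies below the Hamming bound.


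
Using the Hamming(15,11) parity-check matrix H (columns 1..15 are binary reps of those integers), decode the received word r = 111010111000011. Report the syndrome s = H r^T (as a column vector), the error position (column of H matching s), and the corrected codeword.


s = (0, 0, 1, 0)^T, error position = 2, corrected codeword c = 101010111000011

Compute s = H r^T mod 2 one row at a time:
  s_1 = 1 + 1 + 0 + 0 + 0 + 0 + 1 + 1 = 4 ≡ 0 (mod 2).
  s_2 = 0 + 1 + 0 + 1 + 0 + 0 + 1 + 1 = 4 ≡ 0 (mod 2).
  s_3 = 1 + 1 + 0 + 1 + 0 + 0 + 1 + 1 = 5 ≡ 1 (mod 2).
  s_4 = 1 + 1 + 1 + 1 + 1 + 0 + 0 + 1 = 6 ≡ 0 (mod 2).
s = (0, 0, 1, 0)^T — this equals column 2 of H (binary 0010), so error is at position 2.
Correct: flip bit 2 of r = 111010111000011 to get c = 101010111000011.


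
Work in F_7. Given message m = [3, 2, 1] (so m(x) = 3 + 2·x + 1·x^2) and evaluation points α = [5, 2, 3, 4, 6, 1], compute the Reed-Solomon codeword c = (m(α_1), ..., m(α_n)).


c = [3, 4, 4, 6, 2, 6]

Message polynomial: m(x) = 3 + 2·x + 1·x^2 (mod 7).
For each evaluation point α_i, compute m(α_i) mod 7:
  α_1 = 5: Horner steps 1 → 0 → 3, so m(5) = 3.
  α_2 = 2: Horner steps 1 → 4 → 4, so m(2) = 4.
  α_3 = 3: Horner steps 1 → 5 → 4, so m(3) = 4.
  α_4 = 4: Horner steps 1 → 6 → 6, so m(4) = 6.
  α_5 = 6: Horner steps 1 → 1 → 2, so m(6) = 2.
  α_6 = 1: Horner steps 1 → 3 → 6, so m(1) = 6.
Codeword c = [3, 4, 4, 6, 2, 6] ∈ F_7^6.


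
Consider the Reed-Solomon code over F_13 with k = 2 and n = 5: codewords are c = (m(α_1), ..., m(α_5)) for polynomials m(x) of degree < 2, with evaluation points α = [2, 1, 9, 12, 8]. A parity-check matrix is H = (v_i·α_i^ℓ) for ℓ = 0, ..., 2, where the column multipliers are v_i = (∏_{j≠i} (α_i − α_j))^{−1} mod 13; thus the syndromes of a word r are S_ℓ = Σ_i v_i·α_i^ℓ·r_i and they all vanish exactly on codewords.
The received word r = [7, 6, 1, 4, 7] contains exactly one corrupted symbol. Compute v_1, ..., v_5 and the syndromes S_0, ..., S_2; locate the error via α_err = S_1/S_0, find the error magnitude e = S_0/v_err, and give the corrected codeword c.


S = (6, 9, 7), error at position 5, error magnitude e = 7, c = [7, 6, 1, 4, 0].

Step 1: column multipliers v_i = (∏_{j≠i}(α_i − α_j))^{−1} mod 13.
  i = 1 (α = 2): (2−1)(2−9)(2−12)(2−8) = 1·(−7)·(−10)·(−6) = −420 ≡ 9, so v_1 = 9^{−1} = 3 (mod 13).
  i = 2 (α = 1): (1−2)(1−9)(1−12)(1−8) = (−1)·(−8)·(−11)·(−7) = 616 ≡ 5, so v_2 = 5^{−1} = 8 (mod 13).
  i = 3 (α = 9): (9−2)(9−1)(9−12)(9−8) = 7·8·(−3)·1 = −168 ≡ 1, so v_3 = 1^{−1} = 1 (mod 13).
  i = 4 (α = 12): (12−2)(12−1)(12−9)(12−8) = 10·11·3·4 = 1320 ≡ 7, so v_4 = 7^{−1} = 2 (mod 13).
  i = 5 (α = 8): (8−2)(8−1)(8−9)(8−12) = 6·7·(−1)·(−4) = 168 ≡ 12, so v_5 = 12^{−1} = 12 (mod 13).
  v = [3, 8, 1, 2, 12].
Step 2: syndromes of r = [7, 6, 1, 4, 7] (all sums mod 13).
  S_0 = Σ v_i r_i = 3·7 + 8·6 + 1·1 + 2·4 + 12·7 = 162 ≡ 6.
  S_1 = Σ v_i α_i r_i = 3·2·7 + 8·1·6 + 1·9·1 + 2·12·4 + 12·8·7 = 867 ≡ 9.
  α_i^2 mod 13 = [4, 1, 3, 1, 12].
  S_2 = Σ v_i α_i^2 r_i = 3·4·7 + 8·1·6 + 1·3·1 + 2·1·4 + 12·12·7 = 1151 ≡ 7.
  S = (6, 9, 7) ≠ 0, so r is not a codeword (an error is present).
Step 3: locate the error. For a single error e at position i, S_ℓ = v_i·e·α_i^ℓ, so α_err = S_1/S_0.
  S_0^{−1} = 6^{−1} = 11 (mod 13), so α_err = 9·11 = 99 ≡ 8 = α_5. Error position i = 5.
  Consistency check: S_2/S_1 = 7·3 = 21 ≡ 8 = α_err ✓ (single-error assumption holds).
Step 4: error magnitude e = S_0/v_5 = S_0·∏_{j≠5}(α_5 − α_j) = 6·12 = 72 ≡ 7 (mod 13).
Step 5: correct position 5: c_5 = r_5 − e = 7 − 7 ≡ 0 (mod 13). Hence c = [7, 6, 1, 4, 0].
  Check: interpolating c through the α_i gives m(x) = 5 + 1·x (degree < 2) with m(α_i) = c_i for every i, so c is indeed a codeword.


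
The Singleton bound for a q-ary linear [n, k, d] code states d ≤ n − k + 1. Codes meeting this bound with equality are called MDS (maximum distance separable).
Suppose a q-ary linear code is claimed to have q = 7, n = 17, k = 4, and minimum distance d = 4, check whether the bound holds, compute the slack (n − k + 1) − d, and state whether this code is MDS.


Singleton RHS = n − k + 1 = 14, slack = 10, bound satisfied, not MDS.

Singleton bound: d ≤ n − k + 1.
Here n = 17, k = 4, so n − k + 1 = 14.
Given d = 4, check d ≤ 14: YES.
Slack = (n − k + 1) − d = 10.
The code is NOT MDS (slack = 10 > 0).
Description: the claimed parameters are [17, 4, 4]_7; such a code would be non-MDS.


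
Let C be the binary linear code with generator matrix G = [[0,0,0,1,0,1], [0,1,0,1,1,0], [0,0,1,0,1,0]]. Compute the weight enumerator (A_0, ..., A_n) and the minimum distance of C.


Weight distribution: A_0 = 1, A_2 = 2, A_3 = 4, A_4 = 1. Minimum distance d = 2.

Enumerate all 2^3 = 8 messages m ∈ F_2^3.
For each, compute codeword c = mG in F_2^6, then tally its weight.
  m = 000 → c = 000000, weight = 0.
  m = 100 → c = 000101, weight = 2.
  m = 010 → c = 010110, weight = 3.
  m = 110 → c = 010011, weight = 3.
  m = 001 → c = 001010, weight = 2.
  m = 101 → c = 001111, weight = 4.
  m = 011 → c = 011100, weight = 3.
  m = 111 → c = 011001, weight = 3.
Tally weights:
  weight 0: 1 codewords.
  weight 2: 2 codewords.
  weight 3: 4 codewords.
  weight 4: 1 codewords.
Minimum distance d = smallest w > 0 with A_w > 0 = 2.
Sanity: Σ A_w = 8 = 2^3 = 8 ✓.


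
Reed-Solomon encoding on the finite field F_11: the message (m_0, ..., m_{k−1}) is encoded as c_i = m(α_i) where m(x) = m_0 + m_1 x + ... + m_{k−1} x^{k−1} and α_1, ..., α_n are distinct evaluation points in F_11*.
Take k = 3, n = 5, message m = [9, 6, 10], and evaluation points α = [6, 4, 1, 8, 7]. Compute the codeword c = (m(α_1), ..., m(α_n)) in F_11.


c = [9, 6, 3, 4, 2]

Message polynomial: m(x) = 9 + 6·x + 10·x^2 (mod 11).
For each evaluation point α_i, compute m(α_i) mod 11:
  α_1 = 6: Horner steps 10 → 0 → 9, so m(6) = 9.
  α_2 = 4: Horner steps 10 → 2 → 6, so m(4) = 6.
  α_3 = 1: Horner steps 10 → 5 → 3, so m(1) = 3.
  α_4 = 8: Horner steps 10 → 9 → 4, so m(8) = 4.
  α_5 = 7: Horner steps 10 → 10 → 2, so m(7) = 2.
Codeword c = [9, 6, 3, 4, 2] ∈ F_11^5.


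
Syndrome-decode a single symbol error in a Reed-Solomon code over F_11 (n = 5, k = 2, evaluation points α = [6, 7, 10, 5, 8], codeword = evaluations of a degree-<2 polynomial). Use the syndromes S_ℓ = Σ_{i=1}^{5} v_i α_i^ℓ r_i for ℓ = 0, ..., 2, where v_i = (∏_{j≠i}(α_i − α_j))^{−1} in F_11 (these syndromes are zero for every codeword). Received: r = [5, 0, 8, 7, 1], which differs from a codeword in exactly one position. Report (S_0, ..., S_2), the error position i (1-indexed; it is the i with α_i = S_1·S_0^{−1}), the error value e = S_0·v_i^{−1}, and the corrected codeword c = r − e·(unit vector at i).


S = (5, 2, 3), error at position 2, error magnitude e = 8, c = [5, 3, 8, 7, 1].

Step 1: column multipliers v_i = (∏_{j≠i}(α_i − α_j))^{−1} mod 11.
  i = 1 (α = 6): (6−7)(6−10)(6−5)(6−8) = (−1)·(−4)·1·(−2) = −8 ≡ 3, so v_1 = 3^{−1} = 4 (mod 11).
  i = 2 (α = 7): (7−6)(7−10)(7−5)(7−8) = 1·(−3)·2·(−1) = 6 ≡ 6, so v_2 = 6^{−1} = 2 (mod 11).
  i = 3 (α = 10): (10−6)(10−7)(10−5)(10−8) = 4·3·5·2 = 120 ≡ 10, so v_3 = 10^{−1} = 10 (mod 11).
  i = 4 (α = 5): (5−6)(5−7)(5−10)(5−8) = (−1)·(−2)·(−5)·(−3) = 30 ≡ 8, so v_4 = 8^{−1} = 7 (mod 11).
  i = 5 (α = 8): (8−6)(8−7)(8−10)(8−5) = 2·1·(−2)·3 = −12 ≡ 10, so v_5 = 10^{−1} = 10 (mod 11).
  v = [4, 2, 10, 7, 10].
Step 2: syndromes of r = [5, 0, 8, 7, 1] (all sums mod 11).
  S_0 = Σ v_i r_i = 4·5 + 2·0 + 10·8 + 7·7 + 10·1 = 159 ≡ 5.
  S_1 = Σ v_i α_i r_i = 4·6·5 + 2·7·0 + 10·10·8 + 7·5·7 + 10·8·1 = 1245 ≡ 2.
  α_i^2 mod 11 = [3, 5, 1, 3, 9].
  S_2 = Σ v_i α_i^2 r_i = 4·3·5 + 2·5·0 + 10·1·8 + 7·3·7 + 10·9·1 = 377 ≡ 3.
  S = (5, 2, 3) ≠ 0, so r is not a codeword (an error is present).
Step 3: locate the error. For a single error e at position i, S_ℓ = v_i·e·α_i^ℓ, so α_err = S_1/S_0.
  S_0^{−1} = 5^{−1} = 9 (mod 11), so α_err = 2·9 = 18 ≡ 7 = α_2. Error position i = 2.
  Consistency check: S_2/S_1 = 3·6 = 18 ≡ 7 = α_err ✓ (single-error assumption holds).
Step 4: error magnitude e = S_0/v_2 = S_0·∏_{j≠2}(α_2 − α_j) = 5·6 = 30 ≡ 8 (mod 11).
Step 5: correct position 2: c_2 = r_2 − e = 0 − 8 ≡ 3 (mod 11). Hence c = [5, 3, 8, 7, 1].
  Check: interpolating c through the α_i gives m(x) = 6 + 9·x (degree < 2) with m(α_i) = c_i for every i, so c is indeed a codeword.


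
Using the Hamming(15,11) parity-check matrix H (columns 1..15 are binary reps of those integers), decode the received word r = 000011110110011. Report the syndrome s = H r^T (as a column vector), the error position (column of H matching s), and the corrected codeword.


s = (1, 1, 0, 0)^T, error position = 12, corrected codeword c = 000011110111011

Compute s = H r^T mod 2 one row at a time:
  s_1 = 1 + 0 + 1 + 1 + 0 + 0 + 1 + 1 = 5 ≡ 1 (mod 2).
  s_2 = 0 + 1 + 1 + 1 + 0 + 0 + 1 + 1 = 5 ≡ 1 (mod 2).
  s_3 = 0 + 0 + 1 + 1 + 1 + 1 + 1 + 1 = 6 ≡ 0 (mod 2).
  s_4 = 0 + 0 + 1 + 1 + 0 + 1 + 0 + 1 = 4 ≡ 0 (mod 2).
s = (1, 1, 0, 0)^T — this equals column 12 of H (binary 1100), so error is at position 12.
Correct: flip bit 12 of r = 000011110110011 to get c = 000011110111011.


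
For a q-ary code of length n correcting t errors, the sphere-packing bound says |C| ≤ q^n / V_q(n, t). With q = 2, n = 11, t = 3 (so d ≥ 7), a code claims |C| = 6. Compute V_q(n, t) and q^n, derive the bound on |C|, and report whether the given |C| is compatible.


V_q(n, t) = 232, q^n = 2048, Hamming bound = 8, |C| = 6 ≤ bound (satisfied).

Step 1: Compute V_q(n, t) = Σ_{j=0}^3 C(n, j) (q−1)^j.
  j = 0: C(11,0)·(1)^0 = 1·1 = 1.
  j = 1: C(11,1)·(1)^1 = 11·1 = 11.
  j = 2: C(11,2)·(1)^2 = 55·1 = 55.
  j = 3: C(11,3)·(1)^3 = 165·1 = 165.
  V_q(n, t) = 1 + 11 + 55 + 165 = 232.
Step 2: q^n = 2^11 = 2048.
Step 3: Hamming bound ⌊q^n / V_q(n,t)⌋ = ⌊2048/232⌋ = 8.
Step 4: Compare |C| = 6 to 8: satisfied.
The claimed |C| lies below the Hamming bound.


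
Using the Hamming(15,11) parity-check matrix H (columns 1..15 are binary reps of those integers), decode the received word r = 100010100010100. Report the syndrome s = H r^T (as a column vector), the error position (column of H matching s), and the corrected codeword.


s = (0, 1, 0, 1)^T, error position = 5, corrected codeword c = 100000100010100

Compute s = H r^T mod 2 one row at a time:
  s_1 = 0 + 0 + 0 + 1 + 0 + 1 + 0 + 0 = 2 ≡ 0 (mod 2).
  s_2 = 0 + 1 + 0 + 1 + 0 + 1 + 0 + 0 = 3 ≡ 1 (mod 2).
  s_3 = 0 + 0 + 0 + 1 + 0 + 1 + 0 + 0 = 2 ≡ 0 (mod 2).
  s_4 = 1 + 0 + 1 + 1 + 0 + 1 + 1 + 0 = 5 ≡ 1 (mod 2).
s = (0, 1, 0, 1)^T — this equals column 5 of H (binary 0101), so error is at position 5.
Correct: flip bit 5 of r = 100010100010100 to get c = 100000100010100.


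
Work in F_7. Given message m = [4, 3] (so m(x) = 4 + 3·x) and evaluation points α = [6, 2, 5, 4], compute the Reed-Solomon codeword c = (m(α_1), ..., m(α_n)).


c = [1, 3, 5, 2]

Message polynomial: m(x) = 4 + 3·x (mod 7).
For each evaluation point α_i, compute m(α_i) mod 7:
  α_1 = 6: Horner steps 3 → 1, so m(6) = 1.
  α_2 = 2: Horner steps 3 → 3, so m(2) = 3.
  α_3 = 5: Horner steps 3 → 5, so m(5) = 5.
  α_4 = 4: Horner steps 3 → 2, so m(4) = 2.
Codeword c = [1, 3, 5, 2] ∈ F_7^4.


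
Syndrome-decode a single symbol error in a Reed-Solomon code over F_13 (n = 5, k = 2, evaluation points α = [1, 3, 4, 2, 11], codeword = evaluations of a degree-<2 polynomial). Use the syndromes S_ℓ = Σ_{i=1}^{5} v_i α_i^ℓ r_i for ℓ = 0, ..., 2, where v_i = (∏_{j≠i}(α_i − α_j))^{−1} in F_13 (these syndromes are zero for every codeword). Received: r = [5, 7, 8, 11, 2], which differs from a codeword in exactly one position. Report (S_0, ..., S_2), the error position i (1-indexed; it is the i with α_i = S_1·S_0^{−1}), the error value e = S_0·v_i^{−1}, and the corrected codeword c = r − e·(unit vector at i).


S = (12, 11, 9), error at position 4, error magnitude e = 5, c = [5, 7, 8, 6, 2].

Step 1: column multipliers v_i = (∏_{j≠i}(α_i − α_j))^{−1} mod 13.
  i = 1 (α = 1): (1−3)(1−4)(1−2)(1−11) = (−2)·(−3)·(−1)·(−10) = 60 ≡ 8, so v_1 = 8^{−1} = 5 (mod 13).
  i = 2 (α = 3): (3−1)(3−4)(3−2)(3−11) = 2·(−1)·1·(−8) = 16 ≡ 3, so v_2 = 3^{−1} = 9 (mod 13).
  i = 3 (α = 4): (4−1)(4−3)(4−2)(4−11) = 3·1·2·(−7) = −42 ≡ 10, so v_3 = 10^{−1} = 4 (mod 13).
  i = 4 (α = 2): (2−1)(2−3)(2−4)(2−11) = 1·(−1)·(−2)·(−9) = −18 ≡ 8, so v_4 = 8^{−1} = 5 (mod 13).
  i = 5 (α = 11): (11−1)(11−3)(11−4)(11−2) = 10·8·7·9 = 5040 ≡ 9, so v_5 = 9^{−1} = 3 (mod 13).
  v = [5, 9, 4, 5, 3].
Step 2: syndromes of r = [5, 7, 8, 11, 2] (all sums mod 13).
  S_0 = Σ v_i r_i = 5·5 + 9·7 + 4·8 + 5·11 + 3·2 = 181 ≡ 12.
  S_1 = Σ v_i α_i r_i = 5·1·5 + 9·3·7 + 4·4·8 + 5·2·11 + 3·11·2 = 518 ≡ 11.
  α_i^2 mod 13 = [1, 9, 3, 4, 4].
  S_2 = Σ v_i α_i^2 r_i = 5·1·5 + 9·9·7 + 4·3·8 + 5·4·11 + 3·4·2 = 932 ≡ 9.
  S = (12, 11, 9) ≠ 0, so r is not a codeword (an error is present).
Step 3: locate the error. For a single error e at position i, S_ℓ = v_i·e·α_i^ℓ, so α_err = S_1/S_0.
  S_0^{−1} = 12^{−1} = 12 (mod 13), so α_err = 11·12 = 132 ≡ 2 = α_4. Error position i = 4.
  Consistency check: S_2/S_1 = 9·6 = 54 ≡ 2 = α_err ✓ (single-error assumption holds).
Step 4: error magnitude e = S_0/v_4 = S_0·∏_{j≠4}(α_4 − α_j) = 12·8 = 96 ≡ 5 (mod 13).
Step 5: correct position 4: c_4 = r_4 − e = 11 − 5 ≡ 6 (mod 13). Hence c = [5, 7, 8, 6, 2].
  Check: interpolating c through the α_i gives m(x) = 4 + 1·x (degree < 2) with m(α_i) = c_i for every i, so c is indeed a codeword.


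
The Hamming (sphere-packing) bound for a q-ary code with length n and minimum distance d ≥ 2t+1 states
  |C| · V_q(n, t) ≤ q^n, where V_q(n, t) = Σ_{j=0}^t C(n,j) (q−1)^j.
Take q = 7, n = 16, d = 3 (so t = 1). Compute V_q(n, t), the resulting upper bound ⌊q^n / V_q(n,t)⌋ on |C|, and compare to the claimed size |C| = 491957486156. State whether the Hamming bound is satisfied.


V_q(n, t) = 97, q^n = 33232930569601, Hamming bound = 342607531645, |C| = 491957486156 > bound (violated).

Step 1: Compute V_q(n, t) = Σ_{j=0}^1 C(n, j) (q−1)^j.
  j = 0: C(16,0)·(6)^0 = 1·1 = 1.
  j = 1: C(16,1)·(6)^1 = 16·6 = 96.
  V_q(n, t) = 1 + 96 = 97.
Step 2: q^n = 7^16 = 33232930569601.
Step 3: Hamming bound ⌊q^n / V_q(n,t)⌋ = ⌊33232930569601/97⌋ = 342607531645.
Step 4: Compare |C| = 491957486156 to 342607531645: violated.
The claimed |C| lies above the Hamming bound, so no 7-ary code of length 16 with d ≥ 3 can have 491957486156 codewords.


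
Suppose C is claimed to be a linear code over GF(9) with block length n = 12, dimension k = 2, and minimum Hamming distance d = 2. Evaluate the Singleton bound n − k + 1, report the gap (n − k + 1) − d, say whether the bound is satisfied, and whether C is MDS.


Singleton RHS = n − k + 1 = 11, slack = 9, bound satisfied, not MDS.

Singleton bound: d ≤ n − k + 1.
Here n = 12, k = 2, so n − k + 1 = 11.
Given d = 2, check d ≤ 11: YES.
Slack = (n − k + 1) − d = 9.
The code is NOT MDS (slack = 9 > 0).
Description: the claimed parameters are [12, 2, 2]_9; such a code would be non-MDS.


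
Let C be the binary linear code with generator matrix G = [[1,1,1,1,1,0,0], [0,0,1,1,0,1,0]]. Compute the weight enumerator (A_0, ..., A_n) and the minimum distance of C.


Weight distribution: A_0 = 1, A_3 = 1, A_4 = 1, A_5 = 1. Minimum distance d = 3.

Enumerate all 2^2 = 4 messages m ∈ F_2^2.
For each, compute codeword c = mG in F_2^7, then tally its weight.
  m = 00 → c = 0000000, weight = 0.
  m = 10 → c = 1111100, weight = 5.
  m = 01 → c = 0011010, weight = 3.
  m = 11 → c = 1100110, weight = 4.
Tally weights:
  weight 0: 1 codewords.
  weight 3: 1 codewords.
  weight 4: 1 codewords.
  weight 5: 1 codewords.
Minimum distance d = smallest w > 0 with A_w > 0 = 3.
Sanity: Σ A_w = 4 = 2^2 = 4 ✓.


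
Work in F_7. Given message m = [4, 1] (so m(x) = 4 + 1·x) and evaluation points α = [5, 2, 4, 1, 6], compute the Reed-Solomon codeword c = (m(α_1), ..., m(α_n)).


c = [2, 6, 1, 5, 3]

Message polynomial: m(x) = 4 + 1·x (mod 7).
For each evaluation point α_i, compute m(α_i) mod 7:
  α_1 = 5: Horner steps 1 → 2, so m(5) = 2.
  α_2 = 2: Horner steps 1 → 6, so m(2) = 6.
  α_3 = 4: Horner steps 1 → 1, so m(4) = 1.
  α_4 = 1: Horner steps 1 → 5, so m(1) = 5.
  α_5 = 6: Horner steps 1 → 3, so m(6) = 3.
Codeword c = [2, 6, 1, 5, 3] ∈ F_7^5.


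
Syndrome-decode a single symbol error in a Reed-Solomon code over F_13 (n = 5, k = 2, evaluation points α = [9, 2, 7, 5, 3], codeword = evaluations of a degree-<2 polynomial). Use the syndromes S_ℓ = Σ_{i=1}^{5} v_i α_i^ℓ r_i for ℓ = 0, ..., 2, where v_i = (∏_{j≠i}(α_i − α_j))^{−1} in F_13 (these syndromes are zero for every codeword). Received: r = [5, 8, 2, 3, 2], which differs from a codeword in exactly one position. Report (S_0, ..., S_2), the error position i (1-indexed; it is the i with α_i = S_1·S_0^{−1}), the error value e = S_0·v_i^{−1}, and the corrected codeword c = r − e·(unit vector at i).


S = (1, 7, 10), error at position 3, error magnitude e = 11, c = [5, 8, 4, 3, 2].

Step 1: column multipliers v_i = (∏_{j≠i}(α_i − α_j))^{−1} mod 13.
  i = 1 (α = 9): (9−2)(9−7)(9−5)(9−3) = 7·2·4·6 = 336 ≡ 11, so v_1 = 11^{−1} = 6 (mod 13).
  i = 2 (α = 2): (2−9)(2−7)(2−5)(2−3) = (−7)·(−5)·(−3)·(−1) = 105 ≡ 1, so v_2 = 1^{−1} = 1 (mod 13).
  i = 3 (α = 7): (7−9)(7−2)(7−5)(7−3) = (−2)·5·2·4 = −80 ≡ 11, so v_3 = 11^{−1} = 6 (mod 13).
  i = 4 (α = 5): (5−9)(5−2)(5−7)(5−3) = (−4)·3·(−2)·2 = 48 ≡ 9, so v_4 = 9^{−1} = 3 (mod 13).
  i = 5 (α = 3): (3−9)(3−2)(3−7)(3−5) = (−6)·1·(−4)·(−2) = −48 ≡ 4, so v_5 = 4^{−1} = 10 (mod 13).
  v = [6, 1, 6, 3, 10].
Step 2: syndromes of r = [5, 8, 2, 3, 2] (all sums mod 13).
  S_0 = Σ v_i r_i = 6·5 + 1·8 + 6·2 + 3·3 + 10·2 = 79 ≡ 1.
  S_1 = Σ v_i α_i r_i = 6·9·5 + 1·2·8 + 6·7·2 + 3·5·3 + 10·3·2 = 475 ≡ 7.
  α_i^2 mod 13 = [3, 4, 10, 12, 9].
  S_2 = Σ v_i α_i^2 r_i = 6·3·5 + 1·4·8 + 6·10·2 + 3·12·3 + 10·9·2 = 530 ≡ 10.
  S = (1, 7, 10) ≠ 0, so r is not a codeword (an error is present).
Step 3: locate the error. For a single error e at position i, S_ℓ = v_i·e·α_i^ℓ, so α_err = S_1/S_0.
  S_0^{−1} = 1^{−1} = 1 (mod 13), so α_err = 7·1 = 7 ≡ 7 = α_3. Error position i = 3.
  Consistency check: S_2/S_1 = 10·2 = 20 ≡ 7 = α_err ✓ (single-error assumption holds).
Step 4: error magnitude e = S_0/v_3 = S_0·∏_{j≠3}(α_3 − α_j) = 1·11 = 11 ≡ 11 (mod 13).
Step 5: correct position 3: c_3 = r_3 − e = 2 − 11 ≡ 4 (mod 13). Hence c = [5, 8, 4, 3, 2].
  Check: interpolating c through the α_i gives m(x) = 7 + 7·x (degree < 2) with m(α_i) = c_i for every i, so c is indeed a codeword.


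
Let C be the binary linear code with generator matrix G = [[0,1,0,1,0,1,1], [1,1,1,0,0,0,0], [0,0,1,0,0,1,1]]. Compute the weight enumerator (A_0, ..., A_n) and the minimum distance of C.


Weight distribution: A_0 = 1, A_2 = 1, A_3 = 3, A_4 = 2, A_5 = 1. Minimum distance d = 2.

Enumerate all 2^3 = 8 messages m ∈ F_2^3.
For each, compute codeword c = mG in F_2^7, then tally its weight.
  m = 000 → c = 0000000, weight = 0.
  m = 100 → c = 0101011, weight = 4.
  m = 010 → c = 1110000, weight = 3.
  m = 110 → c = 1011011, weight = 5.
  m = 001 → c = 0010011, weight = 3.
  m = 101 → c = 0111000, weight = 3.
  m = 011 → c = 1100011, weight = 4.
  m = 111 → c = 1001000, weight = 2.
Tally weights:
  weight 0: 1 codewords.
  weight 2: 1 codewords.
  weight 3: 3 codewords.
  weight 4: 2 codewords.
  weight 5: 1 codewords.
Minimum distance d = smallest w > 0 with A_w > 0 = 2.
Sanity: Σ A_w = 8 = 2^3 = 8 ✓.


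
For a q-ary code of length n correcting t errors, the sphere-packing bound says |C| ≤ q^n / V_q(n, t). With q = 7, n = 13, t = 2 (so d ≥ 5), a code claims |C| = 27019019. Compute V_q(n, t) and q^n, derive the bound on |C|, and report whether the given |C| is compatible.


V_q(n, t) = 2887, q^n = 96889010407, Hamming bound = 33560446, |C| = 27019019 ≤ bound (satisfied).

Step 1: Compute V_q(n, t) = Σ_{j=0}^2 C(n, j) (q−1)^j.
  j = 0: C(13,0)·(6)^0 = 1·1 = 1.
  j = 1: C(13,1)·(6)^1 = 13·6 = 78.
  j = 2: C(13,2)·(6)^2 = 78·36 = 2808.
  V_q(n, t) = 1 + 78 + 2808 = 2887.
Step 2: q^n = 7^13 = 96889010407.
Step 3: Hamming bound ⌊q^n / V_q(n,t)⌋ = ⌊96889010407/2887⌋ = 33560446.
Step 4: Compare |C| = 27019019 to 33560446: satisfied.
The claimed |C| lies below the Hamming bound.


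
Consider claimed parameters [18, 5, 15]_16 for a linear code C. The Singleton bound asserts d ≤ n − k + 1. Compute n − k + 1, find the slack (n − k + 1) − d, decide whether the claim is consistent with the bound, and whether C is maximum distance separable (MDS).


Singleton RHS = n − k + 1 = 14, slack = -1, bound violated (no such code; not MDS).

Singleton bound: d ≤ n − k + 1.
Here n = 18, k = 5, so n − k + 1 = 14.
Given d = 15, check d ≤ 14: NO.
Slack = (n − k + 1) − d = -1.
The slack is negative: d = 15 exceeds n − k + 1 = 14 by 1, so the Singleton bound is violated and no linear [18, 5, 15]_16 code can exist. In particular it is not MDS (MDS requires d = n − k + 1 exactly).
Description: the claimed parameters are [18, 5, 15]_16; such a code would be impossible (violates the Singleton bound).


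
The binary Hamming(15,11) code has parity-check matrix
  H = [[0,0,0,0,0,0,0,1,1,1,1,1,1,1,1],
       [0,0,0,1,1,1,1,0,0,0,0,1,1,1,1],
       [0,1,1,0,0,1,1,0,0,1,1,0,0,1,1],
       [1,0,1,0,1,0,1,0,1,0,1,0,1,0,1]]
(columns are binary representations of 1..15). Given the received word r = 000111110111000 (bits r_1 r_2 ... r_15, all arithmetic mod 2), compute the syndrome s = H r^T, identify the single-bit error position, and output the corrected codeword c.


s = (0, 1, 0, 1)^T, error position = 5, corrected codeword c = 000101110111000

Compute s = H r^T mod 2 one row at a time:
  s_1 = 1 + 0 + 1 + 1 + 1 + 0 + 0 + 0 = 4 ≡ 0 (mod 2).
  s_2 = 1 + 1 + 1 + 1 + 1 + 0 + 0 + 0 = 5 ≡ 1 (mod 2).
  s_3 = 0 + 0 + 1 + 1 + 1 + 1 + 0 + 0 = 4 ≡ 0 (mod 2).
  s_4 = 0 + 0 + 1 + 1 + 0 + 1 + 0 + 0 = 3 ≡ 1 (mod 2).
s = (0, 1, 0, 1)^T — this equals column 5 of H (binary 0101), so error is at position 5.
Correct: flip bit 5 of r = 000111110111000 to get c = 000101110111000.


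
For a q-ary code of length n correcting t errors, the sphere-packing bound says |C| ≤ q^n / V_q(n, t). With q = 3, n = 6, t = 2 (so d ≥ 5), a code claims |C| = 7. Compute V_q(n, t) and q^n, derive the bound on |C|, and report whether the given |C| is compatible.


V_q(n, t) = 73, q^n = 729, Hamming bound = 9, |C| = 7 ≤ bound (satisfied).

Step 1: Compute V_q(n, t) = Σ_{j=0}^2 C(n, j) (q−1)^j.
  j = 0: C(6,0)·(2)^0 = 1·1 = 1.
  j = 1: C(6,1)·(2)^1 = 6·2 = 12.
  j = 2: C(6,2)·(2)^2 = 15·4 = 60.
  V_q(n, t) = 1 + 12 + 60 = 73.
Step 2: q^n = 3^6 = 729.
Step 3: Hamming bound ⌊q^n / V_q(n,t)⌋ = ⌊729/73⌋ = 9.
Step 4: Compare |C| = 7 to 9: satisfied.
The claimed |C| lies below the Hamming bound.


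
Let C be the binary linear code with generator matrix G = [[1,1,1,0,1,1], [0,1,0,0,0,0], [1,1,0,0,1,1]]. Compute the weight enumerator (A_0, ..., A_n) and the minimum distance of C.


Weight distribution: A_0 = 1, A_1 = 2, A_2 = 1, A_3 = 1, A_4 = 2, A_5 = 1. Minimum distance d = 1.

Enumerate all 2^3 = 8 messages m ∈ F_2^3.
For each, compute codeword c = mG in F_2^6, then tally its weight.
  m = 000 → c = 000000, weight = 0.
  m = 100 → c = 111011, weight = 5.
  m = 010 → c = 010000, weight = 1.
  m = 110 → c = 101011, weight = 4.
  m = 001 → c = 110011, weight = 4.
  m = 101 → c = 001000, weight = 1.
  m = 011 → c = 100011, weight = 3.
  m = 111 → c = 011000, weight = 2.
Tally weights:
  weight 0: 1 codewords.
  weight 1: 2 codewords.
  weight 2: 1 codewords.
  weight 3: 1 codewords.
  weight 4: 2 codewords.
  weight 5: 1 codewords.
Minimum distance d = smallest w > 0 with A_w > 0 = 1.
Sanity: Σ A_w = 8 = 2^3 = 8 ✓.


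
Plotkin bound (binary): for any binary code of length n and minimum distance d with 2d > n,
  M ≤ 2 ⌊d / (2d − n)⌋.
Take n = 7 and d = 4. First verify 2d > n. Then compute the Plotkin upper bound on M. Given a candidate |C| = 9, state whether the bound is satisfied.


Plotkin bound M ≤ 8; given |C| = 9 > bound (violated).

Check applicability: 2d = 8, n = 7.
2d − n = 1 > 0, so Plotkin applies.
Compute d/(2d−n) = 4/1 ≈ 4.0000.
⌊d/(2d−n)⌋ = 4.
Plotkin bound: M ≤ 2·4 = 8.
Given |C| = 9, check: VIOLATED.
This |C| is above the Plotkin bound, so no binary code with n = 7, d = 4 and 9 codewords exists.


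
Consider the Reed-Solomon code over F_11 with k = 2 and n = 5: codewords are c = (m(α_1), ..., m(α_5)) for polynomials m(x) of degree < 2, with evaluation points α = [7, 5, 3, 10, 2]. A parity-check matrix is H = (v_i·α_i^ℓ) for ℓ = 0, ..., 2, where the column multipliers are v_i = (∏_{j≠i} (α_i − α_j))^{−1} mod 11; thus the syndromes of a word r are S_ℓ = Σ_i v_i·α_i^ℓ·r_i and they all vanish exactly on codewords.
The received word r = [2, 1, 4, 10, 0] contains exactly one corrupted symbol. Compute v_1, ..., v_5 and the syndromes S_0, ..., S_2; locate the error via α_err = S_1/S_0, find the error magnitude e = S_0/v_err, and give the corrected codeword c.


S = (4, 6, 9), error at position 1, error magnitude e = 4, c = [9, 1, 4, 10, 0].

Step 1: column multipliers v_i = (∏_{j≠i}(α_i − α_j))^{−1} mod 11.
  i = 1 (α = 7): (7−5)(7−3)(7−10)(7−2) = 2·4·(−3)·5 = −120 ≡ 1, so v_1 = 1^{−1} = 1 (mod 11).
  i = 2 (α = 5): (5−7)(5−3)(5−10)(5−2) = (−2)·2·(−5)·3 = 60 ≡ 5, so v_2 = 5^{−1} = 9 (mod 11).
  i = 3 (α = 3): (3−7)(3−5)(3−10)(3−2) = (−4)·(−2)·(−7)·1 = −56 ≡ 10, so v_3 = 10^{−1} = 10 (mod 11).
  i = 4 (α = 10): (10−7)(10−5)(10−3)(10−2) = 3·5·7·8 = 840 ≡ 4, so v_4 = 4^{−1} = 3 (mod 11).
  i = 5 (α = 2): (2−7)(2−5)(2−3)(2−10) = (−5)·(−3)·(−1)·(−8) = 120 ≡ 10, so v_5 = 10^{−1} = 10 (mod 11).
  v = [1, 9, 10, 3, 10].
Step 2: syndromes of r = [2, 1, 4, 10, 0] (all sums mod 11).
  S_0 = Σ v_i r_i = 1·2 + 9·1 + 10·4 + 3·10 + 10·0 = 81 ≡ 4.
  S_1 = Σ v_i α_i r_i = 1·7·2 + 9·5·1 + 10·3·4 + 3·10·10 + 10·2·0 = 479 ≡ 6.
  α_i^2 mod 11 = [5, 3, 9, 1, 4].
  S_2 = Σ v_i α_i^2 r_i = 1·5·2 + 9·3·1 + 10·9·4 + 3·1·10 + 10·4·0 = 427 ≡ 9.
  S = (4, 6, 9) ≠ 0, so r is not a codeword (an error is present).
Step 3: locate the error. For a single error e at position i, S_ℓ = v_i·e·α_i^ℓ, so α_err = S_1/S_0.
  S_0^{−1} = 4^{−1} = 3 (mod 11), so α_err = 6·3 = 18 ≡ 7 = α_1. Error position i = 1.
  Consistency check: S_2/S_1 = 9·2 = 18 ≡ 7 = α_err ✓ (single-error assumption holds).
Step 4: error magnitude e = S_0/v_1 = S_0·∏_{j≠1}(α_1 − α_j) = 4·1 = 4 ≡ 4 (mod 11).
Step 5: correct position 1: c_1 = r_1 − e = 2 − 4 ≡ 9 (mod 11). Hence c = [9, 1, 4, 10, 0].
  Check: interpolating c through the α_i gives m(x) = 3 + 4·x (degree < 2) with m(α_i) = c_i for every i, so c is indeed a codeword.


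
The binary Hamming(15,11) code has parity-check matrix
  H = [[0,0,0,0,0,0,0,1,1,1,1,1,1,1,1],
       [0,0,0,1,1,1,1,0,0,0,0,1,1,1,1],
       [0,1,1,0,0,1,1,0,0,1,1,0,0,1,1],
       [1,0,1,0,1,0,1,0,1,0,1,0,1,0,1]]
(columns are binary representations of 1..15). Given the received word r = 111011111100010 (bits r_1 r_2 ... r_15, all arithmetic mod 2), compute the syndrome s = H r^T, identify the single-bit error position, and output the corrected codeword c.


s = (0, 0, 0, 1)^T, error position = 1, corrected codeword c = 011011111100010

Compute s = H r^T mod 2 one row at a time:
  s_1 = 1 + 1 + 1 + 0 + 0 + 0 + 1 + 0 = 4 ≡ 0 (mod 2).
  s_2 = 0 + 1 + 1 + 1 + 0 + 0 + 1 + 0 = 4 ≡ 0 (mod 2).
  s_3 = 1 + 1 + 1 + 1 + 1 + 0 + 1 + 0 = 6 ≡ 0 (mod 2).
  s_4 = 1 + 1 + 1 + 1 + 1 + 0 + 0 + 0 = 5 ≡ 1 (mod 2).
s = (0, 0, 0, 1)^T — this equals column 1 of H (binary 0001), so error is at position 1.
Correct: flip bit 1 of r = 111011111100010 to get c = 011011111100010.


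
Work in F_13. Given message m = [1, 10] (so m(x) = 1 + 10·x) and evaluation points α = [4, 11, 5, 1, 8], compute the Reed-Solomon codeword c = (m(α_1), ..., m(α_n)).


c = [2, 7, 12, 11, 3]

Message polynomial: m(x) = 1 + 10·x (mod 13).
For each evaluation point α_i, compute m(α_i) mod 13:
  α_1 = 4: Horner steps 10 → 2, so m(4) = 2.
  α_2 = 11: Horner steps 10 → 7, so m(11) = 7.
  α_3 = 5: Horner steps 10 → 12, so m(5) = 12.
  α_4 = 1: Horner steps 10 → 11, so m(1) = 11.
  α_5 = 8: Horner steps 10 → 3, so m(8) = 3.
Codeword c = [2, 7, 12, 11, 3] ∈ F_13^5.


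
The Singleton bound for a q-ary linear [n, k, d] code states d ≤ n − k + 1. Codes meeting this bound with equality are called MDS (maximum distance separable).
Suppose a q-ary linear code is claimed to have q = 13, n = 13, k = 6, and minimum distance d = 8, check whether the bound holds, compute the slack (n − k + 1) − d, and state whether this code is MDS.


Singleton RHS = n − k + 1 = 8, slack = 0, bound satisfied, MDS.

Singleton bound: d ≤ n − k + 1.
Here n = 13, k = 6, so n − k + 1 = 8.
Given d = 8, check d ≤ 8: YES.
Slack = (n − k + 1) − d = 0.
The code is MDS (slack = 0).
Description: the claimed parameters are [13, 6, 8]_13; such a code would be MDS (meets Singleton bound).


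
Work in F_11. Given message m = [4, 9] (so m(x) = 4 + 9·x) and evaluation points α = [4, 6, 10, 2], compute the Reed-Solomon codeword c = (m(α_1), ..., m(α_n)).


c = [7, 3, 6, 0]

Message polynomial: m(x) = 4 + 9·x (mod 11).
For each evaluation point α_i, compute m(α_i) mod 11:
  α_1 = 4: Horner steps 9 → 7, so m(4) = 7.
  α_2 = 6: Horner steps 9 → 3, so m(6) = 3.
  α_3 = 10: Horner steps 9 → 6, so m(10) = 6.
  α_4 = 2: Horner steps 9 → 0, so m(2) = 0.
Codeword c = [7, 3, 6, 0] ∈ F_11^4.


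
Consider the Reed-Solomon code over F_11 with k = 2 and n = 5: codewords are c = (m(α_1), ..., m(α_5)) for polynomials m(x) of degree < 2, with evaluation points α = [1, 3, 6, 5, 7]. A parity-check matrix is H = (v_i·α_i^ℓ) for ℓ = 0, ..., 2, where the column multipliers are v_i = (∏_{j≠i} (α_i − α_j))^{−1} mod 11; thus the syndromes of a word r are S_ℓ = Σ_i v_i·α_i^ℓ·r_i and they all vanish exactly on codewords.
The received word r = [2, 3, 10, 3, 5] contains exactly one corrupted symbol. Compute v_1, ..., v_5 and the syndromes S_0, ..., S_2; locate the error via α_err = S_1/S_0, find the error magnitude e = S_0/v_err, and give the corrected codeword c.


S = (2, 10, 6), error at position 4, error magnitude e = 10, c = [2, 3, 10, 4, 5].

Step 1: column multipliers v_i = (∏_{j≠i}(α_i − α_j))^{−1} mod 11.
  i = 1 (α = 1): (1−3)(1−6)(1−5)(1−7) = (−2)·(−5)·(−4)·(−6) = 240 ≡ 9, so v_1 = 9^{−1} = 5 (mod 11).
  i = 2 (α = 3): (3−1)(3−6)(3−5)(3−7) = 2·(−3)·(−2)·(−4) = −48 ≡ 7, so v_2 = 7^{−1} = 8 (mod 11).
  i = 3 (α = 6): (6−1)(6−3)(6−5)(6−7) = 5·3·1·(−1) = −15 ≡ 7, so v_3 = 7^{−1} = 8 (mod 11).
  i = 4 (α = 5): (5−1)(5−3)(5−6)(5−7) = 4·2·(−1)·(−2) = 16 ≡ 5, so v_4 = 5^{−1} = 9 (mod 11).
  i = 5 (α = 7): (7−1)(7−3)(7−6)(7−5) = 6·4·1·2 = 48 ≡ 4, so v_5 = 4^{−1} = 3 (mod 11).
  v = [5, 8, 8, 9, 3].
Step 2: syndromes of r = [2, 3, 10, 3, 5] (all sums mod 11).
  S_0 = Σ v_i r_i = 5·2 + 8·3 + 8·10 + 9·3 + 3·5 = 156 ≡ 2.
  S_1 = Σ v_i α_i r_i = 5·1·2 + 8·3·3 + 8·6·10 + 9·5·3 + 3·7·5 = 802 ≡ 10.
  α_i^2 mod 11 = [1, 9, 3, 3, 5].
  S_2 = Σ v_i α_i^2 r_i = 5·1·2 + 8·9·3 + 8·3·10 + 9·3·3 + 3·5·5 = 622 ≡ 6.
  S = (2, 10, 6) ≠ 0, so r is not a codeword (an error is present).
Step 3: locate the error. For a single error e at position i, S_ℓ = v_i·e·α_i^ℓ, so α_err = S_1/S_0.
  S_0^{−1} = 2^{−1} = 6 (mod 11), so α_err = 10·6 = 60 ≡ 5 = α_4. Error position i = 4.
  Consistency check: S_2/S_1 = 6·10 = 60 ≡ 5 = α_err ✓ (single-error assumption holds).
Step 4: error magnitude e = S_0/v_4 = S_0·∏_{j≠4}(α_4 − α_j) = 2·5 = 10 ≡ 10 (mod 11).
Step 5: correct position 4: c_4 = r_4 − e = 3 − 10 ≡ 4 (mod 11). Hence c = [2, 3, 10, 4, 5].
  Check: interpolating c through the α_i gives m(x) = 7 + 6·x (degree < 2) with m(α_i) = c_i for every i, so c is indeed a codeword.


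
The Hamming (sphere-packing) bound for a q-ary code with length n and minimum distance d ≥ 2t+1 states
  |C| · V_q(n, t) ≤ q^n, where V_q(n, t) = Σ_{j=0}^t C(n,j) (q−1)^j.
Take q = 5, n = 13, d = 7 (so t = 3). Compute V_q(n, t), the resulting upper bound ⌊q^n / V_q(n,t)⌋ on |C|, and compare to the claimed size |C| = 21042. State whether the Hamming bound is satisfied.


V_q(n, t) = 19605, q^n = 1220703125, Hamming bound = 62264, |C| = 21042 ≤ bound (satisfied).

Step 1: Compute V_q(n, t) = Σ_{j=0}^3 C(n, j) (q−1)^j.
  j = 0: C(13,0)·(4)^0 = 1·1 = 1.
  j = 1: C(13,1)·(4)^1 = 13·4 = 52.
  j = 2: C(13,2)·(4)^2 = 78·16 = 1248.
  j = 3: C(13,3)·(4)^3 = 286·64 = 18304.
  V_q(n, t) = 1 + 52 + 1248 + 18304 = 19605.
Step 2: q^n = 5^13 = 1220703125.
Step 3: Hamming bound ⌊q^n / V_q(n,t)⌋ = ⌊1220703125/19605⌋ = 62264.
Step 4: Compare |C| = 21042 to 62264: satisfied.
The claimed |C| lies below the Hamming bound.


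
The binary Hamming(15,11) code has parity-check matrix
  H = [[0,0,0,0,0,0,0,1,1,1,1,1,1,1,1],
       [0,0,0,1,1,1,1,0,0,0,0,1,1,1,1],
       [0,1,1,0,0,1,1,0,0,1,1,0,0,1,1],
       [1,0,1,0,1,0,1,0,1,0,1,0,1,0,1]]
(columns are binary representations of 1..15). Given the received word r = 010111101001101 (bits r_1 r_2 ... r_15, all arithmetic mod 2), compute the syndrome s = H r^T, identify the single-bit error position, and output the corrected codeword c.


s = (0, 1, 0, 1)^T, error position = 5, corrected codeword c = 010101101001101

Compute s = H r^T mod 2 one row at a time:
  s_1 = 0 + 1 + 0 + 0 + 1 + 1 + 0 + 1 = 4 ≡ 0 (mod 2).
  s_2 = 1 + 1 + 1 + 1 + 1 + 1 + 0 + 1 = 7 ≡ 1 (mod 2).
  s_3 = 1 + 0 + 1 + 1 + 0 + 0 + 0 + 1 = 4 ≡ 0 (mod 2).
  s_4 = 0 + 0 + 1 + 1 + 1 + 0 + 1 + 1 = 5 ≡ 1 (mod 2).
s = (0, 1, 0, 1)^T — this equals column 5 of H (binary 0101), so error is at position 5.
Correct: flip bit 5 of r = 010111101001101 to get c = 010101101001101.


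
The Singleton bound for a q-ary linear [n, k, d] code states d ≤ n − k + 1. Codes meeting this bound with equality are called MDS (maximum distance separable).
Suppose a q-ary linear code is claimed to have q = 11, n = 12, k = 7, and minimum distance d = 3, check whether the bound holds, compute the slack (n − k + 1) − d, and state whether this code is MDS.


Singleton RHS = n − k + 1 = 6, slack = 3, bound satisfied, not MDS.

Singleton bound: d ≤ n − k + 1.
Here n = 12, k = 7, so n − k + 1 = 6.
Given d = 3, check d ≤ 6: YES.
Slack = (n − k + 1) − d = 3.
The code is NOT MDS (slack = 3 > 0).
Description: the claimed parameters are [12, 7, 3]_11; such a code would be non-MDS.
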